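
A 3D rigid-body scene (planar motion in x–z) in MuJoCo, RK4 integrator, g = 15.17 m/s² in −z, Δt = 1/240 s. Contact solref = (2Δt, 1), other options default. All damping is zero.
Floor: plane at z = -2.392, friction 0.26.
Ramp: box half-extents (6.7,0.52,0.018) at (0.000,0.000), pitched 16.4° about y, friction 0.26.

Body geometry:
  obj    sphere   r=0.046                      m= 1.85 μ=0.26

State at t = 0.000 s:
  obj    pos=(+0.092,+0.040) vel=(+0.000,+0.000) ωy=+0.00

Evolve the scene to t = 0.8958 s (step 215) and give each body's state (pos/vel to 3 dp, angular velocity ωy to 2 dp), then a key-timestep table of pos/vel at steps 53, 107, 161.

State at t = 0.8958 s:
  obj    pos=(+1.270,-0.307) vel=(+2.629,-0.774) ωy=+59.57

Key-timestep trajectory:
   step    t(s)  obj.x    obj.z    obj.vx   obj.vz 
     53  0.2208   +0.164  +0.019  +0.648  -0.191
    107  0.4458   +0.384  -0.046  +1.309  -0.385
    161  0.6708   +0.752  -0.155  +1.969  -0.579


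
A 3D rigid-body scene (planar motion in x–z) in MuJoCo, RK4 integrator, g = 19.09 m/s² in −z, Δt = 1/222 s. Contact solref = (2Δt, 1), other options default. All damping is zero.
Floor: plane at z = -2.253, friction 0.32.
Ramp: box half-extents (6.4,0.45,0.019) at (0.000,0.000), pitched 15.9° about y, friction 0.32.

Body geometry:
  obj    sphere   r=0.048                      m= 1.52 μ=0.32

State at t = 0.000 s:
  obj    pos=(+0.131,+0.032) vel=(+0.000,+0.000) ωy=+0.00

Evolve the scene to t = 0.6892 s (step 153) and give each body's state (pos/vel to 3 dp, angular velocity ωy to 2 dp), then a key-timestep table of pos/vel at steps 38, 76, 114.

State at t = 0.6892 s:
  obj    pos=(+0.984,-0.211) vel=(+2.476,-0.705) ωy=+53.63

Key-timestep trajectory:
   step    t(s)  obj.x    obj.z    obj.vx   obj.vz 
     38  0.1712   +0.184  +0.017  +0.615  -0.175
     76  0.3423   +0.342  -0.028  +1.230  -0.350
    114  0.5135   +0.605  -0.103  +1.845  -0.526


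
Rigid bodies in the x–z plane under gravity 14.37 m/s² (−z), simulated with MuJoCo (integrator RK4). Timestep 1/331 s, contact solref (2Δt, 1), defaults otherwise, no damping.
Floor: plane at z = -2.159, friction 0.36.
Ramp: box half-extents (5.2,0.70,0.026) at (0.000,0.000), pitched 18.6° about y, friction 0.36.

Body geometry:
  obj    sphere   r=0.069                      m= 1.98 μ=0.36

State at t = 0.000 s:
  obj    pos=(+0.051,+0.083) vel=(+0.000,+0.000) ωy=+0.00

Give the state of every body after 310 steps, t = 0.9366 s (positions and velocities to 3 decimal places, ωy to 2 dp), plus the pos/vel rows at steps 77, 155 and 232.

State at t = 0.9366 s:
  obj    pos=(+1.412,-0.375) vel=(+2.906,-0.978) ωy=+44.43

Key-timestep trajectory:
   step    t(s)  obj.x    obj.z    obj.vx   obj.vz 
     77  0.2326   +0.135  +0.055  +0.722  -0.243
    155  0.4683   +0.391  -0.031  +1.453  -0.489
    232  0.7009   +0.813  -0.173  +2.175  -0.732


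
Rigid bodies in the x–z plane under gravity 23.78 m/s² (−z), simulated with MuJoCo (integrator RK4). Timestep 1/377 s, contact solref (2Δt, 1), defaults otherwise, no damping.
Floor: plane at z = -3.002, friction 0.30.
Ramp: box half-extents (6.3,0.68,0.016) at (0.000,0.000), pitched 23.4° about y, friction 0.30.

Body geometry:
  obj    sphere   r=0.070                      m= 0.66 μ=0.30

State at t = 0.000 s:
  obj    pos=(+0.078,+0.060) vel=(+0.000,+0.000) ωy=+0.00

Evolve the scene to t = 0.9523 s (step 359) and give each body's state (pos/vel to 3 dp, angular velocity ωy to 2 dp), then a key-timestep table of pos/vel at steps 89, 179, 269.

State at t = 0.9523 s:
  obj    pos=(+2.885,-1.155) vel=(+5.896,-2.551) ωy=+91.76

Key-timestep trajectory:
   step    t(s)  obj.x    obj.z    obj.vx   obj.vz 
     89  0.2361   +0.251  -0.015  +1.462  -0.633
    179  0.4748   +0.776  -0.242  +2.940  -1.272
    269  0.7135   +1.654  -0.622  +4.418  -1.912


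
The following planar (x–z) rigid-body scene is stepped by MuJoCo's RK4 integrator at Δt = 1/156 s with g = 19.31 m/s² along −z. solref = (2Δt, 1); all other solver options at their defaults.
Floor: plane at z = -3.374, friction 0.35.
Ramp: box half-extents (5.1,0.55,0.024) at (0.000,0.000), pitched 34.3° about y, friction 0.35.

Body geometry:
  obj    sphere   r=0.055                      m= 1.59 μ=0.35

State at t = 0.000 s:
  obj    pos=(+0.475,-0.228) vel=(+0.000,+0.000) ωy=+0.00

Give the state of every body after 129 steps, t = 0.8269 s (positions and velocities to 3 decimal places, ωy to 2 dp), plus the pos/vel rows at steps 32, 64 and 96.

State at t = 0.8269 s:
  obj    pos=(+2.670,-1.726) vel=(+5.310,-3.622) ωy=+116.83

Key-timestep trajectory:
   step    t(s)  obj.x    obj.z    obj.vx   obj.vz 
     32  0.2051   +0.610  -0.321  +1.317  -0.899
     64  0.4103   +1.015  -0.597  +2.634  -1.797
     96  0.6154   +1.691  -1.058  +3.951  -2.696


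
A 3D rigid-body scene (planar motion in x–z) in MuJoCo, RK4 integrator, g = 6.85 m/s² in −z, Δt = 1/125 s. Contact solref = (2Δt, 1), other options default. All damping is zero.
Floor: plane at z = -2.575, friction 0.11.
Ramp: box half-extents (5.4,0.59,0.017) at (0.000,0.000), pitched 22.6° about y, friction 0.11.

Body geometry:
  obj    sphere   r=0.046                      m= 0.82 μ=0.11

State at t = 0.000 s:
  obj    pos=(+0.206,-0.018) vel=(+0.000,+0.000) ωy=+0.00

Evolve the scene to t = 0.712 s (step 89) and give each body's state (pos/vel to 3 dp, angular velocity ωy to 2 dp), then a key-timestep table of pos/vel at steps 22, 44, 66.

State at t = 0.712 s:
  obj    pos=(+0.660,-0.206) vel=(+1.272,-0.537) ωy=+26.81

Key-timestep trajectory:
   step    t(s)  obj.x    obj.z    obj.vx   obj.vz 
     22  0.1760   +0.234  -0.029  +0.315  -0.133
     44  0.3520   +0.317  -0.064  +0.632  -0.255
     66  0.5280   +0.456  -0.121  +0.948  -0.383


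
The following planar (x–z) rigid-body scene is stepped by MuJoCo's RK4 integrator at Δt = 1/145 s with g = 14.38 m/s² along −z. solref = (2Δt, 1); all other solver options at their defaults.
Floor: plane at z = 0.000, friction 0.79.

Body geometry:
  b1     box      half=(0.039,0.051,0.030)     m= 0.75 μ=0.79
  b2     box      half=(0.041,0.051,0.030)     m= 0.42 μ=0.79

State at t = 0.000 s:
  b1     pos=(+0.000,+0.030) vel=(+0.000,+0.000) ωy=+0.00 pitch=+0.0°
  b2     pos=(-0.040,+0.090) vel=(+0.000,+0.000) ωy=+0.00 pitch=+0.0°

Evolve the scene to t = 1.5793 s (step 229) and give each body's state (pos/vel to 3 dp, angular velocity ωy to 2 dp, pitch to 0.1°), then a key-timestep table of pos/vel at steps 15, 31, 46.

State at t = 1.5793 s:
  b1     pos=(+0.000,+0.030) vel=(+0.000,+0.000) ωy=+0.00 pitch=+0.0°
  b2     pos=(-0.078,+0.041) vel=(+0.000,+0.000) ωy=+0.00 pitch=-90.0°

Key-timestep trajectory:
   step    t(s)  b1.x    b1.z    b1.vx   b1.vz   b2.x    b2.z    b2.vx   b2.vz 
     15  0.1034   +0.000  +0.030  +0.000  +0.000   -0.042  +0.090  -0.041  -0.003
     31  0.2138   +0.000  +0.030  +0.000  +0.000   -0.054  +0.086  -0.209  -0.119
     46  0.3172   +0.000  +0.030  +0.000  +0.000   -0.080  +0.037  -0.026  -0.004


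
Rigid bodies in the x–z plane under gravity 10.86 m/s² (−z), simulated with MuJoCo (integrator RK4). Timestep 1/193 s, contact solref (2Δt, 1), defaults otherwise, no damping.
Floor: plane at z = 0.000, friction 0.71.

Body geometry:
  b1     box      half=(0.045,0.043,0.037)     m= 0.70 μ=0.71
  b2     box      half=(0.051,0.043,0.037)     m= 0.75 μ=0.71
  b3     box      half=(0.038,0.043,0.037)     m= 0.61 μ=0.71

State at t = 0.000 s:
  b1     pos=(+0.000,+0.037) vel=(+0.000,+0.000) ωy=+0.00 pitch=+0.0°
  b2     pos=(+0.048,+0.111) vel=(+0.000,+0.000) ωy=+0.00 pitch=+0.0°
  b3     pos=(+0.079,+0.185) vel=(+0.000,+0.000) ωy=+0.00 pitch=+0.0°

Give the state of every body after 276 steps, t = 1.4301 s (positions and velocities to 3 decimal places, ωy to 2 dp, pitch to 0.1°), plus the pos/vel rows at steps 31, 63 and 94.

State at t = 1.4301 s:
  b1     pos=(+0.000,+0.037) vel=(+0.000,+0.000) ωy=+0.00 pitch=+0.0°
  b2     pos=(+0.093,+0.051) vel=(+0.000,+0.000) ωy=+0.00 pitch=+90.0°
  b3     pos=(+0.200,+0.038) vel=(+0.000,+0.000) ωy=+0.00 pitch=+90.0°

Key-timestep trajectory:
   step    t(s)  b1.x    b1.z    b1.vx   b1.vz   b2.x    b2.z    b2.vx   b2.vz   b3.x    b3.z    b3.vx   b3.vz 
     31  0.1606   +0.000  +0.037  -0.001  +0.000   +0.061  +0.108  +0.178  -0.094   +0.116  +0.166  +0.490  -0.384
     63  0.3264   +0.000  +0.037  +0.000  +0.000   +0.094  +0.050  -0.030  +0.053   +0.207  +0.042  +0.227  +0.274
     94  0.4870   +0.000  +0.037  +0.000  +0.000   +0.093  +0.051  +0.000  +0.000   +0.213  +0.047  -0.178  -0.093


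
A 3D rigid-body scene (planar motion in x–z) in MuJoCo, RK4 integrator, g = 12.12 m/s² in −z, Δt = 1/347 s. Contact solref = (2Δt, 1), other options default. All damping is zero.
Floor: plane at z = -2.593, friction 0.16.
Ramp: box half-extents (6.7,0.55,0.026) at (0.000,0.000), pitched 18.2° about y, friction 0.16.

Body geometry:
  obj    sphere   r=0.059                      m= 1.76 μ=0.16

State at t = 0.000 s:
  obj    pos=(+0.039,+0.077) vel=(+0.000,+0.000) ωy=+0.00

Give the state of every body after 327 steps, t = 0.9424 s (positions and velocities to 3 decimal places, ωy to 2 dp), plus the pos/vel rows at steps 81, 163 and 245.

State at t = 0.9424 s:
  obj    pos=(+1.180,-0.298) vel=(+2.421,-0.796) ωy=+43.18

Key-timestep trajectory:
   step    t(s)  obj.x    obj.z    obj.vx   obj.vz 
     81  0.2334   +0.109  +0.054  +0.600  -0.197
    163  0.4697   +0.322  -0.017  +1.207  -0.397
    245  0.7061   +0.679  -0.134  +1.814  -0.596


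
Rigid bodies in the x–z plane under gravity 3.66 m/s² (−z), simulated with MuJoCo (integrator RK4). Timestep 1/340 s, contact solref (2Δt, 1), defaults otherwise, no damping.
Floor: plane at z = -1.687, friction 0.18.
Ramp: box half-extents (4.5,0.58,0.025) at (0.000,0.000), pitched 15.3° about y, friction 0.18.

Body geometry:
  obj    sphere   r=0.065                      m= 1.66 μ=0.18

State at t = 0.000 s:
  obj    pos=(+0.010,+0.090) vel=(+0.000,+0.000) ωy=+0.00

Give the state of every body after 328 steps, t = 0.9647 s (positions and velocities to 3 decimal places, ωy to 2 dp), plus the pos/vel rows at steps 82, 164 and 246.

State at t = 0.9647 s:
  obj    pos=(+0.320,+0.006) vel=(+0.642,-0.176) ωy=+10.24

Key-timestep trajectory:
   step    t(s)  obj.x    obj.z    obj.vx   obj.vz 
     82  0.2412   +0.030  +0.085  +0.160  -0.044
    164  0.4824   +0.088  +0.069  +0.321  -0.088
    246  0.7235   +0.184  +0.043  +0.481  -0.132


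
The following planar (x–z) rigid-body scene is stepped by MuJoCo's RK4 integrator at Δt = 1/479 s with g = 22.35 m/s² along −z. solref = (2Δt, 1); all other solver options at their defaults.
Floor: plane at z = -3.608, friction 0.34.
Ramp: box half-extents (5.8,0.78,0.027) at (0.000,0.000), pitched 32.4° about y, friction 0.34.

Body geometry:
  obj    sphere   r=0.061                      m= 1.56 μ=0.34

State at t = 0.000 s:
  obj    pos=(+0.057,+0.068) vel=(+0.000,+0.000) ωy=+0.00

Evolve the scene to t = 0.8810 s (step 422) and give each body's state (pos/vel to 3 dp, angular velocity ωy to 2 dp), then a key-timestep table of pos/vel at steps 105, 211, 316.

State at t = 0.8810 s:
  obj    pos=(+2.860,-1.711) vel=(+6.363,-4.038) ωy=+123.53

Key-timestep trajectory:
   step    t(s)  obj.x    obj.z    obj.vx   obj.vz 
    105  0.2192   +0.231  -0.042  +1.583  -1.005
    211  0.4405   +0.758  -0.377  +3.182  -2.019
    316  0.6597   +1.629  -0.929  +4.765  -3.024


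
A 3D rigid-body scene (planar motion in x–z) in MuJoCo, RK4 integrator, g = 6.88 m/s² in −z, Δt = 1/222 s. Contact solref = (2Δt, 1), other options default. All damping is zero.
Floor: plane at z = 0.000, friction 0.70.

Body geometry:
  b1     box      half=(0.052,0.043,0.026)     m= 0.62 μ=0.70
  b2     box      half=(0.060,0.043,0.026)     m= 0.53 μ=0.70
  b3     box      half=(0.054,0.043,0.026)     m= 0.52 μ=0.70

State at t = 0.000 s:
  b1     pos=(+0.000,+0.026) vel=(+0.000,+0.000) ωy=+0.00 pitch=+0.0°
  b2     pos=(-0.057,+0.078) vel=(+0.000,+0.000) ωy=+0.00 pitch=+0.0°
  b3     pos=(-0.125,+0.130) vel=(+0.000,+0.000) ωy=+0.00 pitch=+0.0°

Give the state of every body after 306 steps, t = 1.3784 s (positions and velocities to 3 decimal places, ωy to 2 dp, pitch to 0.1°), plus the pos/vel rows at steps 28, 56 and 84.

State at t = 1.3784 s:
  b1     pos=(+0.000,+0.026) vel=(+0.000,+0.000) ωy=+0.00 pitch=+0.0°
  b2     pos=(-0.076,+0.063) vel=(+0.000,+0.000) ωy=+0.01 pitch=-52.4°
  b3     pos=(-0.163,+0.054) vel=(+0.000,+0.000) ωy=+0.00 pitch=-39.4°

Key-timestep trajectory:
   step    t(s)  b1.x    b1.z    b1.vx   b1.vz   b2.x    b2.z    b2.vx   b2.vz   b3.x    b3.z    b3.vx   b3.vz 
     28  0.1261   +0.000  +0.026  +0.000  +0.000   -0.064  +0.075  -0.121  -0.063   -0.145  +0.104  -0.278  -0.475
     56  0.2523   +0.000  +0.026  +0.000  +0.000   -0.082  +0.065  -0.044  +0.010   -0.165  +0.056  -0.046  +0.031
     84  0.3784   +0.000  +0.026  +0.000  +0.000   -0.081  +0.065  +0.066  -0.011   -0.165  +0.055  +0.032  -0.013


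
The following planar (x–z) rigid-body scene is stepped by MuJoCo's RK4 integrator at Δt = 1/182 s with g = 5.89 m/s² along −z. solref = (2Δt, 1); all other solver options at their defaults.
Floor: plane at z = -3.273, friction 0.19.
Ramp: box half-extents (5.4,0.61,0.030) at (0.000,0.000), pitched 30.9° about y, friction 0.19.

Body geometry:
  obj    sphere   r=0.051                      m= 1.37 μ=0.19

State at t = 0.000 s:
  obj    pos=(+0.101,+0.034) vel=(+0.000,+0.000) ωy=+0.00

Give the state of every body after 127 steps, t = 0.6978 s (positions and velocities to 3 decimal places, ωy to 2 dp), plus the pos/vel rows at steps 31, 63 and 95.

State at t = 0.6978 s:
  obj    pos=(+0.553,-0.236) vel=(+1.294,-0.774) ωy=+29.55

Key-timestep trajectory:
   step    t(s)  obj.x    obj.z    obj.vx   obj.vz 
     31  0.1703   +0.128  +0.018  +0.316  -0.189
     63  0.3462   +0.212  -0.033  +0.642  -0.384
     95  0.5220   +0.354  -0.117  +0.968  -0.579


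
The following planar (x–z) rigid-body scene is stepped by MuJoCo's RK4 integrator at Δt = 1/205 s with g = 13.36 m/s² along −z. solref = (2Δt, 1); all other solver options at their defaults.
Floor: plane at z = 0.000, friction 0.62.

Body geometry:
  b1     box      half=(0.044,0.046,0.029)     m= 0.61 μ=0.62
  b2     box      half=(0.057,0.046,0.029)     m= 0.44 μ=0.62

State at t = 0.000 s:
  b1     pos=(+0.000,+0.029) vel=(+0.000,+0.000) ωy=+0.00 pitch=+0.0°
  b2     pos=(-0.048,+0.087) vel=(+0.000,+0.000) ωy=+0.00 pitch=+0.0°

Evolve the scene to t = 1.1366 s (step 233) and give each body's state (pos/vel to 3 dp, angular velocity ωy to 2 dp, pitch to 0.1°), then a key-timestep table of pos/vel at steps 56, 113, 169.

State at t = 1.1366 s:
  b1     pos=(+0.000,+0.029) vel=(+0.000,+0.000) ωy=+0.00 pitch=+0.0°
  b2     pos=(-0.102,+0.057) vel=(+0.000,+0.000) ωy=+0.00 pitch=-90.0°

Key-timestep trajectory:
   step    t(s)  b1.x    b1.z    b1.vx   b1.vz   b2.x    b2.z    b2.vx   b2.vz 
     56  0.2732   +0.000  +0.029  +0.000  +0.000   -0.093  +0.061  -0.426  -0.131
    113  0.5512   +0.000  +0.029  +0.000  +0.000   -0.126  +0.064  +0.025  -0.002
    169  0.8244   +0.000  +0.029  +0.000  +0.000   -0.094  +0.060  -0.067  -0.023


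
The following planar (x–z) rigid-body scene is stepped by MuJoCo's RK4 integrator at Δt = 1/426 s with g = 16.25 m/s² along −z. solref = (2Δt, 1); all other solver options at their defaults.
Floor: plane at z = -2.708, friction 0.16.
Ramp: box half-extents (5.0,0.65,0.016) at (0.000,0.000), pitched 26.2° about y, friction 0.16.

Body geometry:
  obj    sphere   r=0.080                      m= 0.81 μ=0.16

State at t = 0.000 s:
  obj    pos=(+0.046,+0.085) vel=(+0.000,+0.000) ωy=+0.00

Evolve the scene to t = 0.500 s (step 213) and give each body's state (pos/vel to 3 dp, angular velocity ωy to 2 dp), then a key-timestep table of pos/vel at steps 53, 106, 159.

State at t = 0.500 s:
  obj    pos=(+0.621,-0.198) vel=(+2.299,-1.131) ωy=+32.02

Key-timestep trajectory:
   step    t(s)  obj.x    obj.z    obj.vx   obj.vz 
     53  0.1244   +0.081  +0.067  +0.572  -0.282
    106  0.2488   +0.188  +0.014  +1.144  -0.563
    159  0.3732   +0.366  -0.073  +1.716  -0.845


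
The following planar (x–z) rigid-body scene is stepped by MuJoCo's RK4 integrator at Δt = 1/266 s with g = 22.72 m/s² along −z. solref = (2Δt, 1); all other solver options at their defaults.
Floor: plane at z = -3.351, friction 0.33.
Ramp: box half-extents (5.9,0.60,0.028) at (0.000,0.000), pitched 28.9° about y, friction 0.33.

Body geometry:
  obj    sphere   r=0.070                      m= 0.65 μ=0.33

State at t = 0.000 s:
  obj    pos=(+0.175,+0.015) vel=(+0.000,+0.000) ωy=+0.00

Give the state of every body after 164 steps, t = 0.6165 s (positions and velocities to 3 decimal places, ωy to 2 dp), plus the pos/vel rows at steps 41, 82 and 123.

State at t = 0.6165 s:
  obj    pos=(+1.480,-0.705) vel=(+4.233,-2.337) ωy=+69.07

Key-timestep trajectory:
   step    t(s)  obj.x    obj.z    obj.vx   obj.vz 
     41  0.1541   +0.257  -0.030  +1.059  -0.584
     82  0.3083   +0.501  -0.165  +2.117  -1.169
    123  0.4624   +0.909  -0.390  +3.175  -1.753


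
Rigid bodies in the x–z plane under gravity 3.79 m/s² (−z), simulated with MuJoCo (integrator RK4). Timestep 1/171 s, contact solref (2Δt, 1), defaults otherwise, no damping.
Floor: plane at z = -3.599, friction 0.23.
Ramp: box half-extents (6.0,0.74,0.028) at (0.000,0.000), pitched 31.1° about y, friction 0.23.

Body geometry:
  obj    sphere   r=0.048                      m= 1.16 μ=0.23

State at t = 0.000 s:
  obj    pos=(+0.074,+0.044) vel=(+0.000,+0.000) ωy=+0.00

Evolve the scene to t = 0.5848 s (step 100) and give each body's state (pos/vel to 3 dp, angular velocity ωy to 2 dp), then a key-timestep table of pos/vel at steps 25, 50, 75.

State at t = 0.5848 s:
  obj    pos=(+0.279,-0.079) vel=(+0.700,-0.422) ωy=+17.03

Key-timestep trajectory:
   step    t(s)  obj.x    obj.z    obj.vx   obj.vz 
     25  0.1462   +0.087  +0.036  +0.175  -0.106
     50  0.2924   +0.125  +0.013  +0.350  -0.211
     75  0.4386   +0.189  -0.025  +0.525  -0.317


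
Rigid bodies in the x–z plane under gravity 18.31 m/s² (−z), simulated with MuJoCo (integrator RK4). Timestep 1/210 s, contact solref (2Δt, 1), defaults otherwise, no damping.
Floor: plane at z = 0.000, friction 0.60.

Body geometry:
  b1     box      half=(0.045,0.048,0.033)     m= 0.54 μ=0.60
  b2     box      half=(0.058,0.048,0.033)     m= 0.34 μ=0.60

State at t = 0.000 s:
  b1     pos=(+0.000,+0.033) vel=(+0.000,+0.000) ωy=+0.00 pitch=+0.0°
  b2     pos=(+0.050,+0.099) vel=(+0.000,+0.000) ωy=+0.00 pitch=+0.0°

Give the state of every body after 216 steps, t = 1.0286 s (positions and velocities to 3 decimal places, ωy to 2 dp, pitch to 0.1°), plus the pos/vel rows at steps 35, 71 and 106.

State at t = 1.0286 s:
  b1     pos=(+0.000,+0.033) vel=(+0.000,+0.000) ωy=+0.00 pitch=+0.0°
  b2     pos=(+0.197,+0.033) vel=(+0.000,+0.000) ωy=+0.00 pitch=+180.0°

Key-timestep trajectory:
   step    t(s)  b1.x    b1.z    b1.vx   b1.vz   b2.x    b2.z    b2.vx   b2.vz 
     35  0.1667   +0.000  +0.033  +0.000  +0.000   +0.073  +0.085  +0.302  -0.407
     71  0.3381   +0.000  +0.033  +0.000  +0.000   +0.131  +0.066  +0.138  +0.013
    106  0.5048   +0.000  +0.033  +0.000  +0.000   +0.157  +0.064  +0.295  -0.106


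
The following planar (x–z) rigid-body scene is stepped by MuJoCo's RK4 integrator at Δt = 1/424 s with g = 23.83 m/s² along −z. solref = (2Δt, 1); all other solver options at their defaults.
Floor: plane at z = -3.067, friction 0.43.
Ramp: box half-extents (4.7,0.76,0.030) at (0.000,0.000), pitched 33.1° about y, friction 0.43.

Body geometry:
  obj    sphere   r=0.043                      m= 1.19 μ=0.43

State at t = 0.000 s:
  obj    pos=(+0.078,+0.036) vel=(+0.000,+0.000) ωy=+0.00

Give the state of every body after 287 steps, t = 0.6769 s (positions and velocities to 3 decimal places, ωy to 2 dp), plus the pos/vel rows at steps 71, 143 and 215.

State at t = 0.6769 s:
  obj    pos=(+1.862,-1.127) vel=(+5.271,-3.436) ωy=+146.31

Key-timestep trajectory:
   step    t(s)  obj.x    obj.z    obj.vx   obj.vz 
     71  0.1675   +0.187  -0.035  +1.304  -0.850
    143  0.3373   +0.521  -0.253  +2.626  -1.712
    215  0.5071   +1.079  -0.616  +3.949  -2.574


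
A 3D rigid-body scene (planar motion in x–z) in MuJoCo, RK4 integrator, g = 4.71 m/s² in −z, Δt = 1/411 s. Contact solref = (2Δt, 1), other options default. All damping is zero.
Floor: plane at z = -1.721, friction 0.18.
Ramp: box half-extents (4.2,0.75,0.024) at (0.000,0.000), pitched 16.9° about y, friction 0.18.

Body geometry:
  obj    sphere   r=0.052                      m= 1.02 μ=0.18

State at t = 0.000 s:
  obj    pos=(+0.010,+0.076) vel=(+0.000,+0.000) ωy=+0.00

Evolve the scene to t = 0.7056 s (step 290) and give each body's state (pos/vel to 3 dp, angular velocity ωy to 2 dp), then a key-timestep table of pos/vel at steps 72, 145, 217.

State at t = 0.7056 s:
  obj    pos=(+0.243,+0.006) vel=(+0.660,-0.201) ωy=+13.27

Key-timestep trajectory:
   step    t(s)  obj.x    obj.z    obj.vx   obj.vz 
     72  0.1752   +0.024  +0.072  +0.164  -0.050
    145  0.3528   +0.068  +0.059  +0.330  -0.100
    217  0.5280   +0.141  +0.037  +0.494  -0.150


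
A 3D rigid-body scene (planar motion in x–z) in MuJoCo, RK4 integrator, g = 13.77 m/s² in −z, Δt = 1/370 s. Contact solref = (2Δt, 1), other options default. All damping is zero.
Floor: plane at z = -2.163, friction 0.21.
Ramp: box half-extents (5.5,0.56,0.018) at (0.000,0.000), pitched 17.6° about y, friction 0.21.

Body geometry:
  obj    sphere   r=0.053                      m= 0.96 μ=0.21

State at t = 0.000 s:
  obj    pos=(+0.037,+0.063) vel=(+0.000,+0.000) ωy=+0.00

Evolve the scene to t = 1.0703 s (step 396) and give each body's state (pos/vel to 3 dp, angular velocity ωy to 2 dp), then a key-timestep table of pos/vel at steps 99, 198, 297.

State at t = 1.0703 s:
  obj    pos=(+1.661,-0.452) vel=(+3.034,-0.962) ωy=+60.05

Key-timestep trajectory:
   step    t(s)  obj.x    obj.z    obj.vx   obj.vz 
     99  0.2676   +0.138  +0.031  +0.759  -0.241
    198  0.5351   +0.443  -0.066  +1.517  -0.481
    297  0.8027   +0.950  -0.227  +2.276  -0.722


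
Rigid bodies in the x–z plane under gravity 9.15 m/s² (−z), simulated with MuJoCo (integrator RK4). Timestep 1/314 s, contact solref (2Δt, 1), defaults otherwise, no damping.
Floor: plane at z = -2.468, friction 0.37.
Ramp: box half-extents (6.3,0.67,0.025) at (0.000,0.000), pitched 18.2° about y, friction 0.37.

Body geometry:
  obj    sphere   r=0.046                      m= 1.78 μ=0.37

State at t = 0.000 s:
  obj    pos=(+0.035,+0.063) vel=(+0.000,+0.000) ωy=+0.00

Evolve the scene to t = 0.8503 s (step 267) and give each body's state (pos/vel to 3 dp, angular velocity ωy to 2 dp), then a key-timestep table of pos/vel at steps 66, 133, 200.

State at t = 0.8503 s:
  obj    pos=(+0.736,-0.167) vel=(+1.649,-0.542) ωy=+37.73

Key-timestep trajectory:
   step    t(s)  obj.x    obj.z    obj.vx   obj.vz 
     66  0.2102   +0.078  +0.049  +0.408  -0.134
    133  0.4236   +0.209  +0.006  +0.821  -0.270
    200  0.6369   +0.428  -0.066  +1.235  -0.406


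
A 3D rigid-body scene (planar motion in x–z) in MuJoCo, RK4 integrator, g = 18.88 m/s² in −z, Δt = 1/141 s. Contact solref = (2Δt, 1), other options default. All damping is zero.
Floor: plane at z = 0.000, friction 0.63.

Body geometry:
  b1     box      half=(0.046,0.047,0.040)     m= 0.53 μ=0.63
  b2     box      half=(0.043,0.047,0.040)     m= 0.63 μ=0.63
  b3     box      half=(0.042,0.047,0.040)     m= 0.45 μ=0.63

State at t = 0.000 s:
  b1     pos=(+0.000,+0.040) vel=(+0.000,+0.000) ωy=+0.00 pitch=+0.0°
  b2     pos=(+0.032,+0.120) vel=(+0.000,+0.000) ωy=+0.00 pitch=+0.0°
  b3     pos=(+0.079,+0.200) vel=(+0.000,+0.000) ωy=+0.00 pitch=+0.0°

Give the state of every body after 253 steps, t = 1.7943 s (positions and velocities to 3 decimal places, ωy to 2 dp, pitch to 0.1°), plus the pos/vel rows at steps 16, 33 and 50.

State at t = 1.7943 s:
  b1     pos=(+0.000,+0.040) vel=(+0.000,+0.000) ωy=+0.00 pitch=+0.0°
  b2     pos=(+0.094,+0.043) vel=(+0.000,+0.000) ωy=+0.00 pitch=+90.0°
  b3     pos=(+0.210,+0.042) vel=(+0.000,+0.000) ωy=+0.00 pitch=+90.0°

Key-timestep trajectory:
   step    t(s)  b1.x    b1.z    b1.vx   b1.vz   b2.x    b2.z    b2.vx   b2.vz   b3.x    b3.z    b3.vx   b3.vz 
     16  0.1135   +0.000  +0.040  -0.001  +0.000   +0.037  +0.121  +0.095  +0.022   +0.093  +0.195  +0.267  -0.107
     33  0.2340   +0.000  +0.040  -0.001  +0.000   +0.064  +0.118  +0.404  -0.190   +0.155  +0.141  +0.705  -1.125
     50  0.3546   +0.000  +0.040  +0.000  +0.000   +0.096  +0.040  -0.346  -0.035   +0.210  +0.041  -0.024  +0.071


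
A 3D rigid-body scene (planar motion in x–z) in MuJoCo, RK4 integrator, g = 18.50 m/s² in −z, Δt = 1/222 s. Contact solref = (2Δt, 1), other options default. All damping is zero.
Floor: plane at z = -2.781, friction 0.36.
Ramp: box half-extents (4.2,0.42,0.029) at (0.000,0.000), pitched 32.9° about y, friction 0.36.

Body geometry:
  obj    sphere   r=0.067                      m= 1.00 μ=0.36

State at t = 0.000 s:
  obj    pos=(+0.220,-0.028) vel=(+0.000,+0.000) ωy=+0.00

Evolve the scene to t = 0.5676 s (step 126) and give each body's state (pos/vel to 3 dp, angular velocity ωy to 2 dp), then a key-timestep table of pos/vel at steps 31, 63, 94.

State at t = 0.5676 s:
  obj    pos=(+1.191,-0.656) vel=(+3.421,-2.213) ωy=+60.79

Key-timestep trajectory:
   step    t(s)  obj.x    obj.z    obj.vx   obj.vz 
     31  0.1396   +0.279  -0.066  +0.842  -0.545
     63  0.2838   +0.463  -0.185  +1.711  -1.107
     94  0.4234   +0.760  -0.378  +2.552  -1.651


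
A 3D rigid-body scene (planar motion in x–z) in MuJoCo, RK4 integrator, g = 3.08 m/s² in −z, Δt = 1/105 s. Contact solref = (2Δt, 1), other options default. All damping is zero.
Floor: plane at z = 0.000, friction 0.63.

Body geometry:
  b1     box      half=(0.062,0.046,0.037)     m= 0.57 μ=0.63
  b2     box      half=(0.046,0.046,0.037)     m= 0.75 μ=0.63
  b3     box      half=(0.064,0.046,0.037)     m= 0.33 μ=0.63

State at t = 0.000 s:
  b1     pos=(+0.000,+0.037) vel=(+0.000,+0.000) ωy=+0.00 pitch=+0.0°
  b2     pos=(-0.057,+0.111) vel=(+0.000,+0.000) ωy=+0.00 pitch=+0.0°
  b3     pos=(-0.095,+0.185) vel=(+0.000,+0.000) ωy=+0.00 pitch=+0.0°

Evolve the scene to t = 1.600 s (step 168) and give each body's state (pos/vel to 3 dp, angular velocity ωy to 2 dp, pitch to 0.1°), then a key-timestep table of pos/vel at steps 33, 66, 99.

State at t = 1.600 s:
  b1     pos=(+0.000,+0.037) vel=(+0.000,+0.000) ωy=+0.00 pitch=+0.0°
  b2     pos=(-0.107,+0.046) vel=(+0.000,+0.000) ωy=+0.00 pitch=-90.0°
  b3     pos=(-0.324,+0.037) vel=(+0.000,+0.000) ωy=+0.00 pitch=+180.0°

Key-timestep trajectory:
   step    t(s)  b1.x    b1.z    b1.vx   b1.vz   b2.x    b2.z    b2.vx   b2.vz   b3.x    b3.z    b3.vx   b3.vz 
     33  0.3143   +0.000  +0.037  +0.000  +0.000   -0.064  +0.111  -0.055  -0.003   -0.116  +0.176  -0.155  -0.089
     66  0.6286   +0.000  +0.037  +0.000  +0.000   -0.101  +0.078  -0.155  -0.399   -0.195  +0.068  -0.346  -0.186
     99  0.9429   +0.000  +0.037  +0.000  +0.000   -0.107  +0.046  +0.000  +0.000   -0.279  +0.071  -0.244  -0.071


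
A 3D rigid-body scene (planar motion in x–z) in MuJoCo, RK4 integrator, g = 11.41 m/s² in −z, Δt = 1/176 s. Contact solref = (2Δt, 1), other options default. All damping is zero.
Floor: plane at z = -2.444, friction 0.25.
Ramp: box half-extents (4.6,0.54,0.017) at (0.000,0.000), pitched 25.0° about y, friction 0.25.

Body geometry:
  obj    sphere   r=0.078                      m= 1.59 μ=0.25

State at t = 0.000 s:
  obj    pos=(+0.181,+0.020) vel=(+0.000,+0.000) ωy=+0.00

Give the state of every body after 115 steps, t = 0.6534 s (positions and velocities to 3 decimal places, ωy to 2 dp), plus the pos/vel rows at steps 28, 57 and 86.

State at t = 0.6534 s:
  obj    pos=(+0.848,-0.290) vel=(+2.040,-0.951) ωy=+28.84

Key-timestep trajectory:
   step    t(s)  obj.x    obj.z    obj.vx   obj.vz 
     28  0.1591   +0.221  +0.002  +0.497  -0.232
     57  0.3239   +0.345  -0.056  +1.011  -0.472
     86  0.4886   +0.554  -0.153  +1.526  -0.711


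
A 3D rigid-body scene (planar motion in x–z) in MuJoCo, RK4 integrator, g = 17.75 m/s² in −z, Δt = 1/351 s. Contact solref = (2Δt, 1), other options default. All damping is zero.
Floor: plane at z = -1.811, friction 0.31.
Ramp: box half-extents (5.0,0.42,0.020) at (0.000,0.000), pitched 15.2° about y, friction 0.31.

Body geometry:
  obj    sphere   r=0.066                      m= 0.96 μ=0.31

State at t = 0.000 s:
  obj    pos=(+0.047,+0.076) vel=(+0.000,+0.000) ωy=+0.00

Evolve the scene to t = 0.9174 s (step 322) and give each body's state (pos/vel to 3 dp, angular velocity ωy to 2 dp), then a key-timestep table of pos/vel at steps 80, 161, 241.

State at t = 0.9174 s:
  obj    pos=(+1.397,-0.290) vel=(+2.943,-0.800) ωy=+46.20

Key-timestep trajectory:
   step    t(s)  obj.x    obj.z    obj.vx   obj.vz 
     80  0.2279   +0.130  +0.054  +0.731  -0.199
    161  0.4587   +0.385  -0.015  +1.471  -0.400
    241  0.6866   +0.803  -0.129  +2.203  -0.598


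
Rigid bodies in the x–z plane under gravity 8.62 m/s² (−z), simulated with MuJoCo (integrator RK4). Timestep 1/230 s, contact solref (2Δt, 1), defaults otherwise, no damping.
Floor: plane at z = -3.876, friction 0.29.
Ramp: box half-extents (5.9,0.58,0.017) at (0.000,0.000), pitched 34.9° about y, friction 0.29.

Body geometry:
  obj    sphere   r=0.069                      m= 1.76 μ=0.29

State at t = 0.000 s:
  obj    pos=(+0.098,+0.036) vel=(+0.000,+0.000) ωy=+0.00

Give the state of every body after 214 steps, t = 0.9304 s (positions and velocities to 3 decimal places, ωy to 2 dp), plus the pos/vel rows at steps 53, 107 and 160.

State at t = 0.9304 s:
  obj    pos=(+1.349,-0.836) vel=(+2.688,-1.875) ωy=+47.49

Key-timestep trajectory:
   step    t(s)  obj.x    obj.z    obj.vx   obj.vz 
     53  0.2304   +0.175  -0.017  +0.666  -0.465
    107  0.4652   +0.411  -0.182  +1.344  -0.938
    160  0.6957   +0.797  -0.451  +2.010  -1.402


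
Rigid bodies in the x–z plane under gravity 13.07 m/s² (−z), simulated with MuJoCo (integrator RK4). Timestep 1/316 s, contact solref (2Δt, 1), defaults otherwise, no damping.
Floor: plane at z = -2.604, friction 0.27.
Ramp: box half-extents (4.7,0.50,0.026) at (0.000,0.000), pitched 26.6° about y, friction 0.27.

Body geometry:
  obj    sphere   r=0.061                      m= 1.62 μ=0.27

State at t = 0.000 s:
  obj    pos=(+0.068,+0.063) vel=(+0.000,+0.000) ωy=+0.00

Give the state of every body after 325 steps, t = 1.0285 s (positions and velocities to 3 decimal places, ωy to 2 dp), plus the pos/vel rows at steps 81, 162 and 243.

State at t = 1.0285 s:
  obj    pos=(+2.045,-0.927) vel=(+3.844,-1.925) ωy=+70.47

Key-timestep trajectory:
   step    t(s)  obj.x    obj.z    obj.vx   obj.vz 
     81  0.2563   +0.191  +0.002  +0.958  -0.480
    162  0.5127   +0.559  -0.183  +1.916  -0.960
    243  0.7690   +1.173  -0.490  +2.874  -1.439


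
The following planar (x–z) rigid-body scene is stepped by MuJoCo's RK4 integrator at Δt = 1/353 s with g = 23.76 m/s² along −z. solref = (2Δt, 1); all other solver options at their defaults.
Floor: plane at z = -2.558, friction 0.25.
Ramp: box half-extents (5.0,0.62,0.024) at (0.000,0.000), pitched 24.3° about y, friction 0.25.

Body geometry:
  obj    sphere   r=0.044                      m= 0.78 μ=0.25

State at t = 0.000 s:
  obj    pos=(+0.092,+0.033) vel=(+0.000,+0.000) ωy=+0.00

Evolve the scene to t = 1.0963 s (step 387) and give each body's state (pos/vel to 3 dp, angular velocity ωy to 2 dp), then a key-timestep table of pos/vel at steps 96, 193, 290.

State at t = 1.0963 s:
  obj    pos=(+3.917,-1.694) vel=(+6.978,-3.151) ωy=+174.00

Key-timestep trajectory:
   step    t(s)  obj.x    obj.z    obj.vx   obj.vz 
     96  0.2720   +0.327  -0.073  +1.731  -0.782
    193  0.5467   +1.044  -0.397  +3.480  -1.571
    290  0.8215   +2.240  -0.937  +5.229  -2.361


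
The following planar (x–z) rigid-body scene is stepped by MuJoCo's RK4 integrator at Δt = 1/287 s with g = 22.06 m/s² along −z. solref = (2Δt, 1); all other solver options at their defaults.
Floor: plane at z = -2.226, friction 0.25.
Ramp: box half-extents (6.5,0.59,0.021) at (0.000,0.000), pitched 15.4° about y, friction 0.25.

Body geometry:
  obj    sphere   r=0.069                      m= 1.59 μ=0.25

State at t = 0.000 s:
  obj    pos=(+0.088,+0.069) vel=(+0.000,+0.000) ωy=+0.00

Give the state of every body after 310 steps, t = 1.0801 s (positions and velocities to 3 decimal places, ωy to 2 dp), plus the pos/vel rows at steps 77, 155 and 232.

State at t = 1.0801 s:
  obj    pos=(+2.442,-0.579) vel=(+4.358,-1.200) ωy=+65.50

Key-timestep trajectory:
   step    t(s)  obj.x    obj.z    obj.vx   obj.vz 
     77  0.2683   +0.233  +0.029  +1.082  -0.298
    155  0.5401   +0.676  -0.093  +2.179  -0.600
    232  0.8084   +1.406  -0.294  +3.261  -0.898


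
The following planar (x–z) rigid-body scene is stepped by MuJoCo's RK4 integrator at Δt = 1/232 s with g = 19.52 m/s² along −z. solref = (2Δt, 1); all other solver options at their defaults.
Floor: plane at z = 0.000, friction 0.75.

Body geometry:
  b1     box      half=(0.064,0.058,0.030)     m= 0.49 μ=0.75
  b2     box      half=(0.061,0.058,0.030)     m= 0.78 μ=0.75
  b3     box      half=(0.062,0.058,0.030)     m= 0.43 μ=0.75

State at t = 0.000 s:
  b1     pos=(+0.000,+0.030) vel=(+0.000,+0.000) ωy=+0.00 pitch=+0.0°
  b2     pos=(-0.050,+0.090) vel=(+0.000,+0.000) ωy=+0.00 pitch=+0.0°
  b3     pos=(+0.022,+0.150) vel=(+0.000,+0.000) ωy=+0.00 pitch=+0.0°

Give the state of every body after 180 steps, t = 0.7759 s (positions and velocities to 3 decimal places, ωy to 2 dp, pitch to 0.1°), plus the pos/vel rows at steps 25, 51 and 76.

State at t = 0.7759 s:
  b1     pos=(+0.000,+0.030) vel=(+0.000,+0.000) ωy=+0.00 pitch=+0.0°
  b2     pos=(-0.050,+0.090) vel=(+0.000,+0.000) ωy=+0.00 pitch=-0.1°
  b3     pos=(+0.163,+0.030) vel=(+0.000,+0.000) ωy=+0.00 pitch=+180.0°

Key-timestep trajectory:
   step    t(s)  b1.x    b1.z    b1.vx   b1.vz   b2.x    b2.z    b2.vx   b2.vz   b3.x    b3.z    b3.vx   b3.vz 
     25  0.1078   +0.000  +0.030  +0.000  +0.000   -0.050  +0.090  +0.000  +0.000   +0.037  +0.139  +0.261  -0.331
     51  0.2198   +0.000  +0.030  +0.000  +0.000   -0.050  +0.090  -0.001  -0.001   +0.073  +0.126  +0.409  -0.123
     76  0.3276   +0.000  +0.030  +0.000  +0.000   -0.050  +0.090  +0.000  +0.000   +0.135  +0.069  +0.631  -1.326


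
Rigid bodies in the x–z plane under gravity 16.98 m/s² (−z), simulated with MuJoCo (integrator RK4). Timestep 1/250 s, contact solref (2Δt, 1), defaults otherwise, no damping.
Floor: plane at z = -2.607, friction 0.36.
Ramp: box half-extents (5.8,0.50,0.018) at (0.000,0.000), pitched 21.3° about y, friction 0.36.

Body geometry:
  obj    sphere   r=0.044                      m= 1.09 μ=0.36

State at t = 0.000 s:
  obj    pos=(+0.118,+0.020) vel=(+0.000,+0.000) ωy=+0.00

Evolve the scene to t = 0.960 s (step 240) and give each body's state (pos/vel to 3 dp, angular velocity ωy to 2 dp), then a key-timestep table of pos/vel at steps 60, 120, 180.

State at t = 0.960 s:
  obj    pos=(+2.010,-0.717) vel=(+3.940,-1.536) ωy=+96.11

Key-timestep trajectory:
   step    t(s)  obj.x    obj.z    obj.vx   obj.vz 
     60  0.2400   +0.236  -0.026  +0.985  -0.384
    120  0.4800   +0.591  -0.164  +1.970  -0.768
    180  0.7200   +1.182  -0.394  +2.955  -1.152


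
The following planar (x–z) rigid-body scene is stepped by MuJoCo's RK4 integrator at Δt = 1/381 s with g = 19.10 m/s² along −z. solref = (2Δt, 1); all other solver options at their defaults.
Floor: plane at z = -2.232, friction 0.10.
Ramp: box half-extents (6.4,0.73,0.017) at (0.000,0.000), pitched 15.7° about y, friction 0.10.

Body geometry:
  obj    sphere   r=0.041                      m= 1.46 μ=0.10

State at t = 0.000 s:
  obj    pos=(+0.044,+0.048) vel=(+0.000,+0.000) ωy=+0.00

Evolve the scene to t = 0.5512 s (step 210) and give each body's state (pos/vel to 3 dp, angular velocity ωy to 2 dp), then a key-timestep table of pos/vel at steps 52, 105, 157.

State at t = 0.5512 s:
  obj    pos=(+0.584,-0.104) vel=(+1.959,-0.551) ωy=+49.62

Key-timestep trajectory:
   step    t(s)  obj.x    obj.z    obj.vx   obj.vz 
     52  0.1365   +0.077  +0.039  +0.485  -0.136
    105  0.2756   +0.179  +0.010  +0.980  -0.275
    157  0.4121   +0.346  -0.037  +1.465  -0.412


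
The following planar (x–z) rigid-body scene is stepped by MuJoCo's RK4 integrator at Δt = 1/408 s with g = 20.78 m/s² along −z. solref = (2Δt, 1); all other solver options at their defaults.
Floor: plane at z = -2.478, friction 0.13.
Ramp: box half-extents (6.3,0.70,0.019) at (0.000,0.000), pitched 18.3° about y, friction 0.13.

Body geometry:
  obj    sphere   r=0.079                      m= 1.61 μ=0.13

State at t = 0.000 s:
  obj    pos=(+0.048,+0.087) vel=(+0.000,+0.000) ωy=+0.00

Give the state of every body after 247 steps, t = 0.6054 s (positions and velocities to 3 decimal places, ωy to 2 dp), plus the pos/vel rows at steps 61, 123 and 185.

State at t = 0.6054 s:
  obj    pos=(+0.859,-0.181) vel=(+2.679,-0.886) ωy=+35.71

Key-timestep trajectory:
   step    t(s)  obj.x    obj.z    obj.vx   obj.vz 
     61  0.1495   +0.098  +0.071  +0.662  -0.219
    123  0.3015   +0.249  +0.021  +1.334  -0.441
    185  0.4534   +0.503  -0.063  +2.007  -0.664


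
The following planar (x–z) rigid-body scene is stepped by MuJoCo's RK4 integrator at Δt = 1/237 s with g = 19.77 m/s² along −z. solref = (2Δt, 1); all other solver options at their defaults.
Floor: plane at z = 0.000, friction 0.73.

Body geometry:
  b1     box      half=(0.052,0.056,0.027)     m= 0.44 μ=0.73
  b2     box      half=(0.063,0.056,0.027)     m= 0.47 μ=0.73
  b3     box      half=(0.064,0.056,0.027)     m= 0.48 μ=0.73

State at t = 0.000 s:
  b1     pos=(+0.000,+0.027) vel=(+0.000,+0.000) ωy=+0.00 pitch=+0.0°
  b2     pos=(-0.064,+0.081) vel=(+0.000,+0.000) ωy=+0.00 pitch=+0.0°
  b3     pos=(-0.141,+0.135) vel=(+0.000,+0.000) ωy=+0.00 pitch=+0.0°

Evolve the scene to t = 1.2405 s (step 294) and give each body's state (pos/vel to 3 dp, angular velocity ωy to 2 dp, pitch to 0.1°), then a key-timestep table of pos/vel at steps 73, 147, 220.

State at t = 1.2405 s:
  b1     pos=(+0.001,+0.027) vel=(+0.001,+0.000) ωy=+0.00 pitch=+0.0°
  b2     pos=(-0.079,+0.064) vel=(+0.000,+0.000) ωy=+0.02 pitch=-45.5°
  b3     pos=(-0.172,+0.060) vel=(+0.000,+0.000) ωy=+0.01 pitch=-36.6°

Key-timestep trajectory:
   step    t(s)  b1.x    b1.z    b1.vx   b1.vz   b2.x    b2.z    b2.vx   b2.vz   b3.x    b3.z    b3.vx   b3.vz 
     73  0.3080   +0.000  +0.027  +0.001  +0.000   -0.079  +0.064  +0.000  +0.000   -0.172  +0.060  +0.000  +0.000
    147  0.6203   +0.001  +0.027  +0.001  +0.000   -0.079  +0.064  +0.000  +0.000   -0.172  +0.060  +0.000  +0.000
    220  0.9283   +0.001  +0.027  +0.001  +0.000   -0.079  +0.064  +0.000  +0.000   -0.172  +0.060  -0.001  +0.000


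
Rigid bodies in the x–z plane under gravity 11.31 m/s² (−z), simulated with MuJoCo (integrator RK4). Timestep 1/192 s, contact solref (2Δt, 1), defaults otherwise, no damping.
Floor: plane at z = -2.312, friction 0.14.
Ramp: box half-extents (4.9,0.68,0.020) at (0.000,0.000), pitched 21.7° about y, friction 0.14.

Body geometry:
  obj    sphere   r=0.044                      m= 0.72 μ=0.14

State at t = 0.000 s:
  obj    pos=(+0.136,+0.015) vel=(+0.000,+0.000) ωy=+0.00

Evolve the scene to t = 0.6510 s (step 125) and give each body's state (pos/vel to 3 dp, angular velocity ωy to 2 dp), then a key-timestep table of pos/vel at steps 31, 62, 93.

State at t = 0.6510 s:
  obj    pos=(+0.724,-0.219) vel=(+1.807,-0.719) ωy=+44.18

Key-timestep trajectory:
   step    t(s)  obj.x    obj.z    obj.vx   obj.vz 
     31  0.1615   +0.172  +0.000  +0.448  -0.178
     62  0.3229   +0.281  -0.043  +0.896  -0.357
     93  0.4844   +0.462  -0.115  +1.345  -0.535
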